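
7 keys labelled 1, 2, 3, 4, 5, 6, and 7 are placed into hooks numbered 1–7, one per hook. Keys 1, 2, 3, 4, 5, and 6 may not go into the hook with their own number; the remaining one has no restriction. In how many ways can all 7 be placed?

Let Aᵢ (for 1 ≤ i ≤ 6) be the placements that put key i in its forbidden hook. Any j of these fix j positions, leaving (7−j)! ways to fill the rest, and there are C(6,j) ways to pick which j.
By inclusion–exclusion, the number of valid placements is Σ_{j=0}^{6} (−1)^j C(6,j)·(7−j)!.
Computing: 5040 − 4320 + 1800 − 480 + 90 − 12 + 1 = 2119.

2119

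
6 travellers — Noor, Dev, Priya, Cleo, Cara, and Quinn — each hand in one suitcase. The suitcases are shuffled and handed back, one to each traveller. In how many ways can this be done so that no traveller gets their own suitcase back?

This is the derangement count D_6: permutations of 6 items with no fixed point.
By inclusion–exclusion this is Σ_{j=0}^{6} (−1)^j C(6,j)·(6−j)!.
Computing: 720 − 720 + 360 − 120 + 30 − 6 + 1 = 265.

265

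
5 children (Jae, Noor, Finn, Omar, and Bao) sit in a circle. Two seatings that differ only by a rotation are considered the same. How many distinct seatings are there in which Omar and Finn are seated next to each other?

Glue Omar and Finn into a block (2 internal orders). Seating 4 units around a circle gives (3)! arrangements.
So 2 × (3)! = 2 × 6 = 12.

12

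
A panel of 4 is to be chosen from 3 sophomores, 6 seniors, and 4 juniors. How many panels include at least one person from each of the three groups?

Total 4-person selections from all 13: C(13,4) = 715.
Selections missing a whole group: no sophomores → C(10,4) = 210; no seniors → C(7,4) = 35; no juniors → C(9,4) = 126.
Add back selections omitting two groups (i.e. drawn from a single group): C(3,4) + C(6,4) + C(4,4) = 16.
By inclusion–exclusion: 715 − 371 + 16 = 360.

360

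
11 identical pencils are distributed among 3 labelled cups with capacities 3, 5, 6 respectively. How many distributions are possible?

10

Ignoring the caps, the number of non-negative solutions to x_1+…+x_3 = 11 is C(13,2) = 78.
Subtract solutions that violate a single cap (substitute x_i' = x_i − (cap_i+1)): x_1 ≥ 4 gives C(9,2) = 36; x_2 ≥ 6 gives C(7,2) = 21; x_3 ≥ 7 gives C(6,2) = 15. Together 72.
Add back pairs where two caps are both exceeded: 3 + 1 + 0 = 4.
By inclusion–exclusion the count is 78 − 72 + 4 = 10.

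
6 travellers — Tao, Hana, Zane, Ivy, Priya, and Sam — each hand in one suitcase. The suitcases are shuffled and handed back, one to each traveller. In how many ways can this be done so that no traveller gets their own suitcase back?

265

Let Aᵢ be the assignments in which traveller i gets their own suitcase. We want the size of the complement of A₁∪…∪A_6.
By inclusion–exclusion this is Σ_{j=0}^{6} (−1)^j C(6,j)·(6−j)!.
Computing: 720 − 720 + 360 − 120 + 30 − 6 + 1 = 265.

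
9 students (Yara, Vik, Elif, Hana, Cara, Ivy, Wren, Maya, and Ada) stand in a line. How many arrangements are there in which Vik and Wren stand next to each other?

80640

Glue Vik and Wren into one block (2 internal orders), leaving 8 units to arrange in a row.
That gives 2 × 8! = 2 × 40320 = 80640.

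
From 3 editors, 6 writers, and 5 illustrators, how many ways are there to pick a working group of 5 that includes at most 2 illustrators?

1596

Split by how many illustrators are chosen (0 through 2).
Sum: C(5,0)·C(9,5) + C(5,1)·C(9,4) + C(5,2)·C(9,3) = 126 + 630 + 840 = 1596.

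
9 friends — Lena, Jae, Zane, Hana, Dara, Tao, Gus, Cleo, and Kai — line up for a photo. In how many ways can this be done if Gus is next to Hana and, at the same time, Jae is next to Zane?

20160

Treat {Gus,Hana} as one block (2 orders) and {Jae,Zane} as another (2 orders).
That leaves 7 units to arrange: 2 × 2 × 7! = 4 × 5040 = 20160.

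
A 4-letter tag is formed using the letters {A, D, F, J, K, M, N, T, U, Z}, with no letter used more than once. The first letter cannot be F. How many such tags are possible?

4536

The first letter has 10−1 = 9 choices (anything except F).
The remaining 3 letters are filled from the other 9 symbols without repetition: 9 × 8 × 7 = 504.
Total: 9 × 504 = 4536.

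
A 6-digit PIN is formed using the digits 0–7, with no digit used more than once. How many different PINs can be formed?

With no repetition, fill the 6 digits in order: 8 choices, then 7, down to 3.
8 × 7 × 6 × 5 × 4 × 3 = 20160.

20160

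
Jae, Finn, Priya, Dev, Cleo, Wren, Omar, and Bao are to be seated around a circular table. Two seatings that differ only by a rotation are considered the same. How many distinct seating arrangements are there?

5040

Fix one person's seat to break rotational symmetry; the remaining 7 people can be arranged in (7)! = 5040 ways.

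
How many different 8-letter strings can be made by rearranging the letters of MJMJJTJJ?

168

Letter multiplicities in MJMJJTJJ: J×5, M×2, T×1.
Dividing 8! = 40320 by 5!·2! = 240 for the repeated letters gives 168.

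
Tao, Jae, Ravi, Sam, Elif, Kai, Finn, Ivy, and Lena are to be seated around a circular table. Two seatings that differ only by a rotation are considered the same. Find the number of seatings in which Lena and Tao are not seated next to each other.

30240

All circular seatings of 9 people number (8)! = 40320.
Those with Lena next to Tao: fuse the pair into one unit and seat 8 units around a circle — 2·(7)! = 10080.
Subtracting, 40320 − 10080 = 30240.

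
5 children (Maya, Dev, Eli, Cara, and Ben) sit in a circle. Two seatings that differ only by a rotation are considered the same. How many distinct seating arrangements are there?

Around a circle, 5 distinct people have 5!/5 = (4)! = 24 rotationally distinct seatings.

24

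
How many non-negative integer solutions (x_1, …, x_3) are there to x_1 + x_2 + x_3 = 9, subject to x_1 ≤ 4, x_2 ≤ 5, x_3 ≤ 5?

20

By stars and bars, unrestricted non-negative solutions to x_1+…+x_3 = 9 number C(9+2,2) = 55.
Subtract solutions that violate a single cap (substitute x_i' = x_i − (cap_i+1)): x_1 ≥ 5 gives C(6,2) = 15; x_2 ≥ 6 gives C(5,2) = 10; x_3 ≥ 6 gives C(5,2) = 10. Together 35.
No two caps can be exceeded simultaneously, so the pair terms are all 0.
By inclusion–exclusion the count is 55 − 35 + 0 = 20.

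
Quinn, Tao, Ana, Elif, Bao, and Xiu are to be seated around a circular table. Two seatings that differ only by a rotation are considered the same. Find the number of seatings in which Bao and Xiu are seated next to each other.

Treat {Bao, Xiu} as one unit (2 internal orders) and seat the resulting 5 units around the table: (4)! circular arrangements.
So 2 × (4)! = 2 × 24 = 48.

48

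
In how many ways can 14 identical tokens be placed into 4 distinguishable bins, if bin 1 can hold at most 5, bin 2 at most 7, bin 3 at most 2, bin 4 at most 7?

81

By stars and bars, unrestricted non-negative solutions to x_1+…+x_4 = 14 number C(14+3,3) = 680.
Subtract solutions that violate a single cap (substitute x_i' = x_i − (cap_i+1)): x_1 ≥ 6 gives C(11,3) = 165; x_2 ≥ 8 gives C(9,3) = 84; x_3 ≥ 3 gives C(14,3) = 364; x_4 ≥ 8 gives C(9,3) = 84. Together 697.
Add back pairs where two caps are both exceeded: 1 + 56 + 1 + 20 + 0 + 20 = 98.
By inclusion–exclusion the count is 680 − 697 + 98 = 81.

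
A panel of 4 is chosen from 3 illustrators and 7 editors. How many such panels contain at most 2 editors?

Split by how many editors are chosen (0 through 2).
Sum: C(7,0)·C(3,4) + C(7,1)·C(3,3) + C(7,2)·C(3,2) = 0 + 7 + 63 = 70.

70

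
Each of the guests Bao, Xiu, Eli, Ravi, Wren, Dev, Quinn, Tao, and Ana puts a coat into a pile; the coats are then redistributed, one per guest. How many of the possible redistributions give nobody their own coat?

133496

This is the derangement count D_9: permutations of 9 items with no fixed point.
By inclusion–exclusion this is Σ_{j=0}^{9} (−1)^j C(9,j)·(9−j)!.
Computing: 362880 − 362880 + 181440 − 60480 + 15120 − 3024 + 504 − 72 + 9 − 1 = 133496.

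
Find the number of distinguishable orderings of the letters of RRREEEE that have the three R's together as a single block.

5

Treat the 3 copies of R as a single block. The multiset to arrange is then {RRR, E, E, E, E}, 5 items in all.
That gives (5)!/(4!) = 5 arrangements.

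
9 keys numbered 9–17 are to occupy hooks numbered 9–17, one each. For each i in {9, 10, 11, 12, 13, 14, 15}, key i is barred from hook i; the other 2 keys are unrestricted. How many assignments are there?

165016

Let Aᵢ (for 9 ≤ i ≤ 15) be the placements that put key i in its forbidden hook. Any j of these fix j positions, leaving (9−j)! ways to fill the rest, and there are C(7,j) ways to pick which j.
By inclusion–exclusion, the number of valid placements is Σ_{j=0}^{7} (−1)^j C(7,j)·(9−j)!.
Computing: 362880 − 282240 + 105840 − 25200 + 4200 − 504 + 42 − 2 = 165016.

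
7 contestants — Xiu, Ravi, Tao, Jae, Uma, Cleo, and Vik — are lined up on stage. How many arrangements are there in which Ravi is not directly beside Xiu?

3600

Of the 7! = 5040 arrangements, those with Ravi and Xiu adjacent number 2 × 6! = 1440 (treat the pair as a block with 2 internal orders).
Complementary counting: 5040 − 1440 = 3600.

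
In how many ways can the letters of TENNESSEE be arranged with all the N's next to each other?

Treat the 2 copies of N as a single block. The multiset to arrange is then {NN, E, E, E, E, S, S, T}, 8 items in all.
That gives (8)!/(4!·2!) = 840 arrangements.

840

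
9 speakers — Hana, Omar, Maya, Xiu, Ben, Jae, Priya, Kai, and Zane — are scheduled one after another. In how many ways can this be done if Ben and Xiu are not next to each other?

Of the 9! = 362880 arrangements, those with Ben and Xiu adjacent number 2 × 8! = 80640 (treat the pair as a block with 2 internal orders).
So 362880 − 80640 = 282240 arrangements keep them apart.

282240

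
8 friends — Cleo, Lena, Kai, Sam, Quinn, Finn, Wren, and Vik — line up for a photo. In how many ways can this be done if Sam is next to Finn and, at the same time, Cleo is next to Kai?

Treat {Sam,Finn} as one block (2 orders) and {Cleo,Kai} as another (2 orders).
That leaves 6 units to arrange: 2 × 2 × 6! = 4 × 720 = 2880.

2880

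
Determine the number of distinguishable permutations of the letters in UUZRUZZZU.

UUZRUZZZU has 9 letters with U appearing 4 times and Z appearing 4 times.
The number of distinct arrangements is 9!/(4!·4!) = 362880/576 = 630.

630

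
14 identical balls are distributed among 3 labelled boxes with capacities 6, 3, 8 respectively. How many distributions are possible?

Without the upper bounds there are C(16,2) = 120 ways to split 14 among 3 boxes.
Subtract solutions that violate a single cap (substitute x_i' = x_i − (cap_i+1)): x_1 ≥ 7 gives C(9,2) = 36; x_2 ≥ 4 gives C(12,2) = 66; x_3 ≥ 9 gives C(7,2) = 21. Together 123.
Add back pairs where two caps are both exceeded: 10 + 0 + 3 = 13.
By inclusion–exclusion the count is 120 − 123 + 13 = 10.

10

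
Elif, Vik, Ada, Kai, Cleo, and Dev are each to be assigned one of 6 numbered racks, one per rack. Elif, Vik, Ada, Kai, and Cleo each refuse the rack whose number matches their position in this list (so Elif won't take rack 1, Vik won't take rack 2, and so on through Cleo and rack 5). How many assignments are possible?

309

Let Aᵢ (for 1 ≤ i ≤ 5) be the placements that put person i in their forbidden rack. Any j of these fix j positions, leaving (6−j)! ways to fill the rest, and there are C(5,j) ways to pick which j.
By inclusion–exclusion, the number of valid placements is Σ_{j=0}^{5} (−1)^j C(5,j)·(6−j)!.
Computing: 720 − 600 + 240 − 60 + 10 − 1 = 309.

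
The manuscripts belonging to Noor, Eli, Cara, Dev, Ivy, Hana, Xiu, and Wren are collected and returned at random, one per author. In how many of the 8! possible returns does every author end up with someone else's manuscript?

14833

This is the derangement count D_8: permutations of 8 items with no fixed point.
By inclusion–exclusion this is Σ_{j=0}^{8} (−1)^j C(8,j)·(8−j)!.
Computing: 40320 − 40320 + 20160 − 6720 + 1680 − 336 + 56 − 8 + 1 = 14833.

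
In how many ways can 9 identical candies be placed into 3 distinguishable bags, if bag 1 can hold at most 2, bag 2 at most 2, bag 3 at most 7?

6

Without the upper bounds there are C(11,2) = 55 ways to split 9 among 3 bags.
Subtract solutions that violate a single cap (substitute x_i' = x_i − (cap_i+1)): x_1 ≥ 3 gives C(8,2) = 28; x_2 ≥ 3 gives C(8,2) = 28; x_3 ≥ 8 gives C(3,2) = 3. Together 59.
Add back pairs where two caps are both exceeded: 10 + 0 + 0 = 10.
By inclusion–exclusion the count is 55 − 59 + 10 = 6.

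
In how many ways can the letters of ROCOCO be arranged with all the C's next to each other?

Treat the 2 copies of C as a single block. The multiset to arrange is then {CC, O, O, O, R}, 5 items in all.
That gives (5)!/(3!) = 20 arrangements.

20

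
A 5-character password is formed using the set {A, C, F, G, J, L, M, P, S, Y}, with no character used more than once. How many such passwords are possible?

This is a permutation of 5 out of 10: P(10,5) = 10!/5!.
10 × 9 × 8 × 7 × 6 = 30240.

30240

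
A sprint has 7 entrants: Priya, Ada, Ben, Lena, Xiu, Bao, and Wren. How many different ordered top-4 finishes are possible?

This is an ordered selection of 4 from 7: P(7,4).
That gives 7 × 6 × 5 × 4 = 840.

840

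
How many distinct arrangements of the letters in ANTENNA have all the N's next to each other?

60

Treat the 3 copies of N as a single block. The multiset to arrange is then {NNN, A, A, E, T}, 5 items in all.
That gives (5)!/(2!) = 60 arrangements.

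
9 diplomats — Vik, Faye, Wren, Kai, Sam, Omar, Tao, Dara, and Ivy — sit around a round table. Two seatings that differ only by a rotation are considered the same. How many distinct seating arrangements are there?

Seat Vik anywhere (absorbing the rotational symmetry), then permute the other 8: (8)! = 40320.

40320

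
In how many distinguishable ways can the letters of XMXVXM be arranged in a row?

The 6 letters of XMXVXM have repeats: M appearing twice and X appearing 3 times.
Dividing 6! = 720 by 3!·2! = 12 for the repeated letters gives 60.

60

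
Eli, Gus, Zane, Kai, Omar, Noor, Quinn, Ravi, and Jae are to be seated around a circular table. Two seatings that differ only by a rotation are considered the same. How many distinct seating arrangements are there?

Seat Eli anywhere (absorbing the rotational symmetry), then permute the other 8: (8)! = 40320.

40320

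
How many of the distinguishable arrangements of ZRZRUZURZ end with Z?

560

Fix Z in the last position and arrange the remaining 8 letters.
Those 8 letters have R appearing 3 times, U appearing twice, and Z appearing 3 times, giving (8)!/(3!·3!·2!) = 560.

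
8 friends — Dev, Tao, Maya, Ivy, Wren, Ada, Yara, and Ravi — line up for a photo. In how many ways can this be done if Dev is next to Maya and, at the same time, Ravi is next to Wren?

2880

Treat {Dev,Maya} as one block (2 orders) and {Ravi,Wren} as another (2 orders).
That leaves 6 units to arrange: 2 × 2 × 6! = 4 × 720 = 2880.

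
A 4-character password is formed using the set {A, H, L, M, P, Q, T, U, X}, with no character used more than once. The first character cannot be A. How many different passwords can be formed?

2688

The first character has 9−1 = 8 choices (anything except A).
The remaining 3 characters are filled from the other 8 symbols without repetition: 8 × 7 × 6 = 336.
Total: 8 × 336 = 2688.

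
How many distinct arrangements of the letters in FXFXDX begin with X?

30

Fix X in the first position and arrange the remaining 5 letters.
Those 5 letters have F appearing twice and X appearing twice, giving (5)!/(2!·2!) = 30.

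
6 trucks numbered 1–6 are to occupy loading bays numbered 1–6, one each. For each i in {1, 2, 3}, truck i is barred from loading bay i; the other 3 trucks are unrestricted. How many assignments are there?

426

Let Aᵢ (for i ∈ {1, 2, 3}) be the placements that put truck i in its forbidden loading bay. Any j of these fix j positions, leaving (6−j)! ways to fill the rest, and there are C(3,j) ways to pick which j.
By inclusion–exclusion, the number of valid placements is Σ_{j=0}^{3} (−1)^j C(3,j)·(6−j)!.
Computing: 720 − 360 + 72 − 6 = 426.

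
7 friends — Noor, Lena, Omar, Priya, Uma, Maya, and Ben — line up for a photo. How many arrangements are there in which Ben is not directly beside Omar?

3600

There are 7! = 5040 arrangements in all. If Ben and Omar are adjacent, merging them into one block gives 2·(6)! = 1440 arrangements.
Complementary counting: 5040 − 1440 = 3600.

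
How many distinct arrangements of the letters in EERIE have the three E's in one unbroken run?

6

Treat the 3 copies of E as a single block. The multiset to arrange is then {EEE, I, R}, 3 items in all.
All 3 items are distinct, so there are (3)! = 6 arrangements.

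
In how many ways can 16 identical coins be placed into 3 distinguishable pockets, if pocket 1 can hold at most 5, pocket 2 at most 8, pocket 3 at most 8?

21

Ignoring the caps, the number of non-negative solutions to x_1+…+x_3 = 16 is C(18,2) = 153.
Subtract solutions that violate a single cap (substitute x_i' = x_i − (cap_i+1)): x_1 ≥ 6 gives C(12,2) = 66; x_2 ≥ 9 gives C(9,2) = 36; x_3 ≥ 9 gives C(9,2) = 36. Together 138.
Add back pairs where two caps are both exceeded: 3 + 3 + 0 = 6.
By inclusion–exclusion the count is 153 − 138 + 6 = 21.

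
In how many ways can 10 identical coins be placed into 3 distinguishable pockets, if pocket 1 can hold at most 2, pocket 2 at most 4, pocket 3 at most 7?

9

By stars and bars, unrestricted non-negative solutions to x_1+…+x_3 = 10 number C(10+2,2) = 66.
Subtract solutions that violate a single cap (substitute x_i' = x_i − (cap_i+1)): x_1 ≥ 3 gives C(9,2) = 36; x_2 ≥ 5 gives C(7,2) = 21; x_3 ≥ 8 gives C(4,2) = 6. Together 63.
Add back pairs where two caps are both exceeded: 6 + 0 + 0 = 6.
By inclusion–exclusion the count is 66 − 63 + 6 = 9.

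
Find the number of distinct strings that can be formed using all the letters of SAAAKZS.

420

Letter multiplicities in SAAAKZS: A×3, K×1, S×2, Z×1.
Dividing 7! = 5040 by 3!·2! = 12 for the repeated letters gives 420.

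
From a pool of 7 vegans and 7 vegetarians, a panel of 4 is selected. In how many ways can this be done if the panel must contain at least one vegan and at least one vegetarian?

Total 4-person selections from all 14: C(14,4) = 1001.
Selections missing a whole group: no vegans → C(7,4) = 35; no vegetarians → C(7,4) = 35.
Both groups omitted at once is impossible, so 1001 − 70 = 931.

931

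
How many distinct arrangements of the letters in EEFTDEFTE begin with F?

Fix F in the first position and arrange the remaining 8 letters.
Those 8 letters have E appearing 4 times and T appearing twice, giving (8)!/(4!·2!) = 840.

840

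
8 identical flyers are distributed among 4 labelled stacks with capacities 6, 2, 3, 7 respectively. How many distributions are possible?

73

Ignoring the caps, the number of non-negative solutions to x_1+…+x_4 = 8 is C(11,3) = 165.
Subtract solutions that violate a single cap (substitute x_i' = x_i − (cap_i+1)): x_1 ≥ 7 gives C(4,3) = 4; x_2 ≥ 3 gives C(8,3) = 56; x_3 ≥ 4 gives C(7,3) = 35; x_4 ≥ 8 gives C(3,3) = 1. Together 96.
Add back pairs where two caps are both exceeded: 0 + 0 + 0 + 4 + 0 + 0 = 4.
By inclusion–exclusion the count is 165 − 96 + 4 = 73.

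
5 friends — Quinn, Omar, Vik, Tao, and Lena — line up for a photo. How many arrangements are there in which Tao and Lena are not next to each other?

There are 5! = 120 arrangements in all. If Tao and Lena are adjacent, merging them into one block gives 2·(4)! = 48 arrangements.
Complementary counting: 120 − 48 = 72.

72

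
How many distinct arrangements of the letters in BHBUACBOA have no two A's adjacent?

23520

There are 9!/(3!·2!) = 30240 arrangements of BHBUACBOA in total.
If the two A's are adjacent, glue them into one block, leaving 8 items to arrange: (8)!/(3!) = 6720 ways.
Subtracting, 30240 − 6720 = 23520 arrangements keep the A's apart.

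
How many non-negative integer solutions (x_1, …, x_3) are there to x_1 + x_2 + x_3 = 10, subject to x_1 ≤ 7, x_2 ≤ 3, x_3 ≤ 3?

Without the upper bounds there are C(12,2) = 66 ways to split 10 among 3 variables.
Subtract solutions that violate a single cap (substitute x_i' = x_i − (cap_i+1)): x_1 ≥ 8 gives C(4,2) = 6; x_2 ≥ 4 gives C(8,2) = 28; x_3 ≥ 4 gives C(8,2) = 28. Together 62.
Add back pairs where two caps are both exceeded: 0 + 0 + 6 = 6.
By inclusion–exclusion the count is 66 − 62 + 6 = 10.

10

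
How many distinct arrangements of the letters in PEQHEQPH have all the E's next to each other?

630

Treat the 2 copies of E as a single block. The multiset to arrange is then {EE, H, H, P, P, Q, Q}, 7 items in all.
That gives (7)!/(2!·2!·2!) = 630 arrangements.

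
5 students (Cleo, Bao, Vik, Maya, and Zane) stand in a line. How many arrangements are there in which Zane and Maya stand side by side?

48

Glue Zane and Maya into one block (2 internal orders), leaving 4 units to arrange in a row.
That gives 2 × 4! = 2 × 24 = 48.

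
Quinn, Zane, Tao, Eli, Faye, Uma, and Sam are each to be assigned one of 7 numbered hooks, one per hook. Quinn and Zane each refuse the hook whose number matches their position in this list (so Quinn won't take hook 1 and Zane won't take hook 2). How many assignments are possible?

3720

Let Aᵢ (for i ∈ {1, 2}) be the placements that put person i in their forbidden hook. Any j of these fix j positions, leaving (7−j)! ways to fill the rest, and there are C(2,j) ways to pick which j.
By inclusion–exclusion, the number of valid placements is Σ_{j=0}^{2} (−1)^j C(2,j)·(7−j)!.
Computing: 5040 − 1440 + 120 = 3720.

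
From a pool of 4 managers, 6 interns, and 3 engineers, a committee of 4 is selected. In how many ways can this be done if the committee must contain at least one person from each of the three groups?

360

With no constraint there are C(13,4) = 715 possible selections.
Selections missing a whole group: no managers → C(9,4) = 126; no interns → C(7,4) = 35; no engineers → C(10,4) = 210.
Add back selections omitting two groups (i.e. drawn from a single group): C(4,4) + C(6,4) + C(3,4) = 16.
By inclusion–exclusion: 715 − 371 + 16 = 360.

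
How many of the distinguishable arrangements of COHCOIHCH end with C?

1680

With the last slot taken by C, it remains to arrange the other 8 letters (OHCOIHCH).
Those 8 letters have C appearing twice, H appearing 3 times, and O appearing twice, giving (8)!/(3!·2!·2!) = 1680.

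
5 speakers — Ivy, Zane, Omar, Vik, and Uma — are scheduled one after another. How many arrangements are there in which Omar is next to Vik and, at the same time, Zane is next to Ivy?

Treat {Omar,Vik} as one block (2 orders) and {Zane,Ivy} as another (2 orders).
That leaves 3 units to arrange: 2 × 2 × 3! = 4 × 6 = 24.

24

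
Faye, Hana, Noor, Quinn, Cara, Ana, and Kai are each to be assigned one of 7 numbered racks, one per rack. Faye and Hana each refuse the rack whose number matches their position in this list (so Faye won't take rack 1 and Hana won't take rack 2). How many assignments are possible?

Let Aᵢ (for i ∈ {1, 2}) be the placements that put person i in their forbidden rack. Any j of these fix j positions, leaving (7−j)! ways to fill the rest, and there are C(2,j) ways to pick which j.
By inclusion–exclusion, the number of valid placements is Σ_{j=0}^{2} (−1)^j C(2,j)·(7−j)!.
Computing: 5040 − 1440 + 120 = 3720.

3720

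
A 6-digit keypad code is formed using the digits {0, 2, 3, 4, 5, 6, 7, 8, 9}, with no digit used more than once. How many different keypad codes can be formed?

With no repetition, fill the 6 digits in order: 9 choices, then 8, down to 4.
9 × 8 × 7 × 6 × 5 × 4 = 60480.

60480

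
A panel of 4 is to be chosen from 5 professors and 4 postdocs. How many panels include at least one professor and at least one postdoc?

120

Total 4-person selections from all 9: C(9,4) = 126.
Subtract selections that omit an entire group: no professors → C(4,4) = 1; no postdocs → C(5,4) = 5.
Both groups omitted at once is impossible, so 126 − 6 = 120.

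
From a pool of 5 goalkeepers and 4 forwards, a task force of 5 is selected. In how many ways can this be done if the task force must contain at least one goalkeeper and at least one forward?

125

Unrestricted: C(9,5) = 126 ways to pick any 5 of the 9.
Subtract selections that omit an entire group: no goalkeepers → C(4,5) = 0; no forwards → C(5,5) = 1.
Both groups omitted at once is impossible, so 126 − 1 = 125.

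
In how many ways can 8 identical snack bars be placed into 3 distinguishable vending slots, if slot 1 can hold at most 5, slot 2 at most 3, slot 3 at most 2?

Ignoring the caps, the number of non-negative solutions to x_1+…+x_3 = 8 is C(10,2) = 45.
Subtract solutions that violate a single cap (substitute x_i' = x_i − (cap_i+1)): x_1 ≥ 6 gives C(4,2) = 6; x_2 ≥ 4 gives C(6,2) = 15; x_3 ≥ 3 gives C(7,2) = 21. Together 42.
Add back pairs where two caps are both exceeded: 0 + 0 + 3 = 3.
By inclusion–exclusion the count is 45 − 42 + 3 = 6.

6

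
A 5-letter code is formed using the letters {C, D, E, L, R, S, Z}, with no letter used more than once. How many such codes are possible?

This is a permutation of 5 out of 7: P(7,5) = 7!/2!.
That product is 7 × 6 × 5 × 4 × 3 = 2520.

2520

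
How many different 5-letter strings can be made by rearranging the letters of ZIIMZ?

30

ZIIMZ has 5 letters with I appearing twice and Z appearing twice.
The number of distinct arrangements is 5!/(2!·2!) = 120/4 = 30.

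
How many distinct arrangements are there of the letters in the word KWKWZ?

KWKWZ has 5 letters with K appearing twice and W appearing twice.
The number of distinct arrangements is 5!/(2!·2!) = 120/4 = 30.

30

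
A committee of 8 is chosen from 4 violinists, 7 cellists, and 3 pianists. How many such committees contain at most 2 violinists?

1785

Split by how many violinists are chosen (0 through 2).
Sum: C(4,0)·C(10,8) + C(4,1)·C(10,7) + C(4,2)·C(10,6) = 45 + 480 + 1260 = 1785.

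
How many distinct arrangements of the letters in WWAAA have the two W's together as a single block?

4

Treat the 2 copies of W as a single block. The multiset to arrange is then {WW, A, A, A}, 4 items in all.
That gives (4)!/(3!) = 4 arrangements.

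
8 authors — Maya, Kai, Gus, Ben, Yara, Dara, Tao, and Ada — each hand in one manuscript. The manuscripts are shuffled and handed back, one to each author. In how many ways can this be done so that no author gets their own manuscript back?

This is the derangement count D_8: permutations of 8 items with no fixed point.
By inclusion–exclusion this is Σ_{j=0}^{8} (−1)^j C(8,j)·(8−j)!.
Computing: 40320 − 40320 + 20160 − 6720 + 1680 − 336 + 56 − 8 + 1 = 14833.

14833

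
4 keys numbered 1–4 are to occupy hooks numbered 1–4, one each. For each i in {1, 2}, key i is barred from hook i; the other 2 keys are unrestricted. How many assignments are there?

14

Let Aᵢ (for i ∈ {1, 2}) be the placements that put key i in its forbidden hook. Any j of these fix j positions, leaving (4−j)! ways to fill the rest, and there are C(2,j) ways to pick which j.
By inclusion–exclusion, the number of valid placements is Σ_{j=0}^{2} (−1)^j C(2,j)·(4−j)!.
Computing: 24 − 12 + 2 = 14.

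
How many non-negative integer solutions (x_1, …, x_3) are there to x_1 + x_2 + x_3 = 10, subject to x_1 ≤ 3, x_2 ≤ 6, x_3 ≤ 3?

Without the upper bounds there are C(12,2) = 66 ways to split 10 among 3 variables.
Subtract solutions that violate a single cap (substitute x_i' = x_i − (cap_i+1)): x_1 ≥ 4 gives C(8,2) = 28; x_2 ≥ 7 gives C(5,2) = 10; x_3 ≥ 4 gives C(8,2) = 28. Together 66.
Add back pairs where two caps are both exceeded: 0 + 6 + 0 = 6.
By inclusion–exclusion the count is 66 − 66 + 6 = 6.

6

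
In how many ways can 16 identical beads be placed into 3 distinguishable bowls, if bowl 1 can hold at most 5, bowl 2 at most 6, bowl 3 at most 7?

Ignoring the caps, the number of non-negative solutions to x_1+…+x_3 = 16 is C(18,2) = 153.
Subtract solutions that violate a single cap (substitute x_i' = x_i − (cap_i+1)): x_1 ≥ 6 gives C(12,2) = 66; x_2 ≥ 7 gives C(11,2) = 55; x_3 ≥ 8 gives C(10,2) = 45. Together 166.
Add back pairs where two caps are both exceeded: 10 + 6 + 3 = 19.
By inclusion–exclusion the count is 153 − 166 + 19 = 6.

6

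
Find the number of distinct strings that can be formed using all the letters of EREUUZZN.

Letter multiplicities in EREUUZZN: E×2, N×1, R×1, U×2, Z×2.
Dividing 8! = 40320 by 2!·2!·2! = 8 for the repeated letters gives 5040.

5040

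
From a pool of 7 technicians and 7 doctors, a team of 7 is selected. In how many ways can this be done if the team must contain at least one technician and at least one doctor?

Unrestricted: C(14,7) = 3432 ways to pick any 7 of the 14.
Subtract selections that omit an entire group: no technicians → C(7,7) = 1; no doctors → C(7,7) = 1.
Both groups omitted at once is impossible, so 3432 − 2 = 3430.

3430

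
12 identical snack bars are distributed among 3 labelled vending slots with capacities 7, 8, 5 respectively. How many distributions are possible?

38

By stars and bars, unrestricted non-negative solutions to x_1+…+x_3 = 12 number C(12+2,2) = 91.
Subtract solutions that violate a single cap (substitute x_i' = x_i − (cap_i+1)): x_1 ≥ 8 gives C(6,2) = 15; x_2 ≥ 9 gives C(5,2) = 10; x_3 ≥ 6 gives C(8,2) = 28. Together 53.
No two caps can be exceeded simultaneously, so the pair terms are all 0.
By inclusion–exclusion the count is 91 − 53 + 0 = 38.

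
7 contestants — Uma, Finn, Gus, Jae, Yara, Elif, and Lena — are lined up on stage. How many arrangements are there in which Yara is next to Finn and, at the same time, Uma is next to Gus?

Treat {Yara,Finn} as one block (2 orders) and {Uma,Gus} as another (2 orders).
That leaves 5 units to arrange: 2 × 2 × 5! = 4 × 120 = 480.

480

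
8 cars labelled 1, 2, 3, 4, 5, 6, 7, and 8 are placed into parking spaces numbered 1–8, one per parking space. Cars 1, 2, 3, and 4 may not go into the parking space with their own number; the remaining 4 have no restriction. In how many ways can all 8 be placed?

Let Aᵢ (for 1 ≤ i ≤ 4) be the placements that put car i in its forbidden parking space. Any j of these fix j positions, leaving (8−j)! ways to fill the rest, and there are C(4,j) ways to pick which j.
By inclusion–exclusion, the number of valid placements is Σ_{j=0}^{4} (−1)^j C(4,j)·(8−j)!.
Computing: 40320 − 20160 + 4320 − 480 + 24 = 24024.

24024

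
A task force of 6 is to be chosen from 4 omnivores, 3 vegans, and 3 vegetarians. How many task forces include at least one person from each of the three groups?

With no constraint there are C(10,6) = 210 possible selections.
Selections missing a whole group: no omnivores → C(6,6) = 1; no vegans → C(7,6) = 7; no vegetarians → C(7,6) = 7.
Add back selections omitting two groups (i.e. drawn from a single group): C(4,6) + C(3,6) + C(3,6) = 0.
By inclusion–exclusion: 210 − 15 + 0 = 195.

195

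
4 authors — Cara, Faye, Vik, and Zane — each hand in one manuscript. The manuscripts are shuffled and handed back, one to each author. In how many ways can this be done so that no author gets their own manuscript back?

This is the derangement count D_4: permutations of 4 items with no fixed point.
By inclusion–exclusion this is Σ_{j=0}^{4} (−1)^j C(4,j)·(4−j)!.
Computing: 24 − 24 + 12 − 4 + 1 = 9.

9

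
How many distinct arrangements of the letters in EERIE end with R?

4

Fix R in the last position and arrange the remaining 4 letters.
Those 4 letters have E appearing 3 times, giving (4)!/(3!) = 4.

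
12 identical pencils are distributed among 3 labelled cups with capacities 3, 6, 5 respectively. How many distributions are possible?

6

By stars and bars, unrestricted non-negative solutions to x_1+…+x_3 = 12 number C(12+2,2) = 91.
Subtract solutions that violate a single cap (substitute x_i' = x_i − (cap_i+1)): x_1 ≥ 4 gives C(10,2) = 45; x_2 ≥ 7 gives C(7,2) = 21; x_3 ≥ 6 gives C(8,2) = 28. Together 94.
Add back pairs where two caps are both exceeded: 3 + 6 + 0 = 9.
By inclusion–exclusion the count is 91 − 94 + 9 = 6.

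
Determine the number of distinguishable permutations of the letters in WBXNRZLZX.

WBXNRZLZX has 9 letters with X appearing twice and Z appearing twice.
So there are 9! / (2!·2!) = 90720 distinguishable arrangements.

90720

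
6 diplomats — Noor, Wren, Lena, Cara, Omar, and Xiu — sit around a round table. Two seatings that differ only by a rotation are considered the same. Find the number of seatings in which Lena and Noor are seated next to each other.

48

Glue Lena and Noor into a block (2 internal orders). Seating 5 units around a circle gives (4)! arrangements.
So 2 × (4)! = 2 × 24 = 48.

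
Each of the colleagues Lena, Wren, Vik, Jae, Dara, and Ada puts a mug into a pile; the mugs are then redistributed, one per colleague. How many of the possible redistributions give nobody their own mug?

This is the derangement count D_6: permutations of 6 items with no fixed point.
By inclusion–exclusion this is Σ_{j=0}^{6} (−1)^j C(6,j)·(6−j)!.
Computing: 720 − 720 + 360 − 120 + 30 − 6 + 1 = 265.

265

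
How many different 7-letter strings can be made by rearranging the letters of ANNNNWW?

ANNNNWW has 7 letters with N appearing 4 times and W appearing twice.
So there are 7! / (4!·2!) = 105 distinguishable arrangements.

105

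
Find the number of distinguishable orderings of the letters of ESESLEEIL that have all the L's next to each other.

Treat the 2 copies of L as a single block. The multiset to arrange is then {LL, E, E, E, E, I, S, S}, 8 items in all.
That gives (8)!/(4!·2!) = 840 arrangements.

840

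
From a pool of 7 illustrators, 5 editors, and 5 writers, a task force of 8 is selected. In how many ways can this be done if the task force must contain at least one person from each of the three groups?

Unrestricted: C(17,8) = 24310 ways to pick any 8 of the 17.
Subtract selections that omit an entire group: no illustrators → C(10,8) = 45; no editors → C(12,8) = 495; no writers → C(12,8) = 495.
Add back selections omitting two groups (i.e. drawn from a single group): C(7,8) + C(5,8) + C(5,8) = 0.
By inclusion–exclusion: 24310 − 1035 + 0 = 23275.

23275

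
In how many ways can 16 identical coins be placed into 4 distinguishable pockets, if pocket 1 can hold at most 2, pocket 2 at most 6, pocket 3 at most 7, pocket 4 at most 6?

46

Ignoring the caps, the number of non-negative solutions to x_1+…+x_4 = 16 is C(19,3) = 969.
Subtract solutions that violate a single cap (substitute x_i' = x_i − (cap_i+1)): x_1 ≥ 3 gives C(16,3) = 560; x_2 ≥ 7 gives C(12,3) = 220; x_3 ≥ 8 gives C(11,3) = 165; x_4 ≥ 7 gives C(12,3) = 220. Together 1165.
Add back pairs where two caps are both exceeded: 84 + 56 + 84 + 4 + 10 + 4 = 242.
By inclusion–exclusion the count is 969 − 1165 + 242 = 46.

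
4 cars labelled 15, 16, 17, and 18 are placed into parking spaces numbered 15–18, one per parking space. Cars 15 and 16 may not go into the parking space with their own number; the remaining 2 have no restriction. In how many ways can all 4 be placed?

14

Let Aᵢ (for i ∈ {15, 16}) be the placements that put car i in its forbidden parking space. Any j of these fix j positions, leaving (4−j)! ways to fill the rest, and there are C(2,j) ways to pick which j.
By inclusion–exclusion, the number of valid placements is Σ_{j=0}^{2} (−1)^j C(2,j)·(4−j)!.
Computing: 24 − 12 + 2 = 14.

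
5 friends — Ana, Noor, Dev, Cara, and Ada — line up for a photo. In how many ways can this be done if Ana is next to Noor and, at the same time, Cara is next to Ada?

24

Treat {Ana,Noor} as one block (2 orders) and {Cara,Ada} as another (2 orders).
That leaves 3 units to arrange: 2 × 2 × 3! = 4 × 6 = 24.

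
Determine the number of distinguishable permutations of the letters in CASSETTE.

The 8 letters of CASSETTE have repeats: E appearing twice, S appearing twice, and T appearing twice.
So there are 8! / (2!·2!·2!) = 5040 distinguishable arrangements.

5040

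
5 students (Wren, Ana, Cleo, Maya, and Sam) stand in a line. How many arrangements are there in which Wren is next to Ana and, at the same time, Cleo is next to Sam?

Treat {Wren,Ana} as one block (2 orders) and {Cleo,Sam} as another (2 orders).
That leaves 3 units to arrange: 2 × 2 × 3! = 4 × 6 = 24.

24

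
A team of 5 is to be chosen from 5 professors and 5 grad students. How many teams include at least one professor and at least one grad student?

250

Total 5-person selections from all 10: C(10,5) = 252.
Selections missing a whole group: no professors → C(5,5) = 1; no grad students → C(5,5) = 1.
Both groups omitted at once is impossible, so 252 − 2 = 250.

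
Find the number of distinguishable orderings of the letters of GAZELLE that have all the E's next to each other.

360

Treat the 2 copies of E as a single block. The multiset to arrange is then {EE, A, G, L, L, Z}, 6 items in all.
That gives (6)!/(2!) = 360 arrangements.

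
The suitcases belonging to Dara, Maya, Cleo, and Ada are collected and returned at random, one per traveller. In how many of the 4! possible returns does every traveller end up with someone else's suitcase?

9

Count assignments avoiding every fixed point. For any j of the 4 travellers fixed to their own suitcase, the other 4−j can be arranged in (4−j)! ways.
By inclusion–exclusion this is Σ_{j=0}^{4} (−1)^j C(4,j)·(4−j)!.
Computing: 24 − 24 + 12 − 4 + 1 = 9.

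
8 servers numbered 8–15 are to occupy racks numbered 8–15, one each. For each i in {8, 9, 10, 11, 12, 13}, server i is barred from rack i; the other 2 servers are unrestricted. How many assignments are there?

Let Aᵢ (for 8 ≤ i ≤ 13) be the placements that put server i in its forbidden rack. Any j of these fix j positions, leaving (8−j)! ways to fill the rest, and there are C(6,j) ways to pick which j.
By inclusion–exclusion, the number of valid placements is Σ_{j=0}^{6} (−1)^j C(6,j)·(8−j)!.
Computing: 40320 − 30240 + 10800 − 2400 + 360 − 36 + 2 = 18806.

18806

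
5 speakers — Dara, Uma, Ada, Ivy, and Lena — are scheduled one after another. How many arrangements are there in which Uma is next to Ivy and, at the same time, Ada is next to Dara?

24

Treat {Uma,Ivy} as one block (2 orders) and {Ada,Dara} as another (2 orders).
That leaves 3 units to arrange: 2 × 2 × 3! = 4 × 6 = 24.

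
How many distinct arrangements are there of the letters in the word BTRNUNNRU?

15120

Letter multiplicities in BTRNUNNRU: B×1, N×3, R×2, T×1, U×2.
The number of distinct arrangements is 9!/(3!·2!·2!) = 362880/24 = 15120.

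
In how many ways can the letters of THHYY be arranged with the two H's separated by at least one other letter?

18

Total arrangements of THHYY: 5!/(2!·2!) = 30.
Arrangements with the H's together: treat HH as one letter, giving (4)!/(2!) = 12.
Subtracting, 30 − 12 = 18 arrangements keep the H's apart.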